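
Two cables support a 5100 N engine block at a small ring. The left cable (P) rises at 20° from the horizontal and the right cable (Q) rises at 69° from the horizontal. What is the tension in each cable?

ΣF_x = 0: −T_P·cos20° + T_Q·cos69° = 0 → T_Q = 2.62214·T_P.
ΣF_y = 0: T_P·sin20° + T_Q·sin69° = 5100.
Substitute: T_P·(0.34202 + 2.62214·0.93358) = 5100 → T_P = 1827.96 ≈ 1828 N.
Then T_Q = 2.62214 × 1827.96 = 4793 N.

T_P = 1828 N, T_Q = 4793 N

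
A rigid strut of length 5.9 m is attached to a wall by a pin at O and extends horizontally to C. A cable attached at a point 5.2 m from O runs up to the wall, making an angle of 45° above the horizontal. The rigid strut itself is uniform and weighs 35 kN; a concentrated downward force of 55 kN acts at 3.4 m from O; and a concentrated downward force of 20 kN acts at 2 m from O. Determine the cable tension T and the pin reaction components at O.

T = 89.82 kN, O_x = 63.51 kN, O_y = 46.49 kN

ΣM about O: T·sin45°·5.2 − 35·2.95 − 55·3.4 − 20·2 = 0 → T = 330.25/(5.2·0.707107) = 89.8161 ≈ 89.82 kN.
ΣF_x = 0: O_x − T·cos45° = 0 → O_x = 89.8161 × 0.707107 = 63.51 kN.
ΣF_y = 0: O_y + T·sin45° − 35 − 55 − 20 = 0 → O_y = 110 − 89.8161 × 0.707107 = 46.49 kN.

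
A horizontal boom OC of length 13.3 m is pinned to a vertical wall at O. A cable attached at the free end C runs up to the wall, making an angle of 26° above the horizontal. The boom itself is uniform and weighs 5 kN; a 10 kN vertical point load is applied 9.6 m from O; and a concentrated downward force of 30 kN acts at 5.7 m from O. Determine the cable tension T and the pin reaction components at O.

ΣM about O: T·sin26°·13.3 − 5·6.65 − 10·9.6 − 30·5.7 = 0 → T = 300.25/(13.3·0.438371) = 51.4979 ≈ 51.50 kN.
ΣF_x = 0: O_x − T·cos26° = 0 → O_x = 51.4979 × 0.898794 = 46.29 kN.
ΣF_y = 0: O_y + T·sin26° − 5 − 10 − 30 = 0 → O_y = 45 − 51.4979 × 0.438371 = 22.42 kN.

T = 51.50 kN, O_x = 46.29 kN, O_y = 22.42 kN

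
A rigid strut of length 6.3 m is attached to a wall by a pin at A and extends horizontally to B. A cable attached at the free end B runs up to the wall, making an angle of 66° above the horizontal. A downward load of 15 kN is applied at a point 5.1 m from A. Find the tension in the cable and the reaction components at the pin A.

ΣM about A: T·sin66°·6.3 − 15·5.1 = 0 → T = 76.5/(6.3·0.913545) = 13.292 ≈ 13.29 kN.
ΣF_x = 0: A_x − T·cos66° = 0 → A_x = 13.292 × 0.406737 = 5.406 kN.
ΣF_y = 0: A_y + T·sin66° − 15 = 0 → A_y = 15 − 13.292 × 0.913545 = 2.857 kN.

T = 13.29 kN, A_x = 5.406 kN, A_y = 2.857 kN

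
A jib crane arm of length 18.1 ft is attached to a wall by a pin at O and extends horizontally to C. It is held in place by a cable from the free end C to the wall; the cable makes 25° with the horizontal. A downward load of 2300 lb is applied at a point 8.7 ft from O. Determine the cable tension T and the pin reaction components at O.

ΣM about O: T·sin25°·18.1 − 2300·8.7 = 0 → T = 20010/(18.1·0.422618) = 2615.9 ≈ 2616 lb.
ΣF_x = 0: O_x − T·cos25° = 0 → O_x = 2615.9 × 0.906308 = 2371 lb.
ΣF_y = 0: O_y + T·sin25° − 2300 = 0 → O_y = 2300 − 2615.9 × 0.422618 = 1194 lb.

T = 2616 lb, O_x = 2371 lb, O_y = 1194 lb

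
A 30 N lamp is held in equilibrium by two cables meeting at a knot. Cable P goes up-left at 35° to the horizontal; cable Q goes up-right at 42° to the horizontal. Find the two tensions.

T_P = 22.88 N, T_Q = 25.22 N

ΣF_x = 0: −T_P·cos35° + T_Q·cos42° = 0 → T_Q = 1.10228·T_P.
ΣF_y = 0: T_P·sin35° + T_Q·sin42° = 30.
Substitute: T_P·(0.573576 + 1.10228·0.669131) = 30 → T_P = 22.8808 ≈ 22.88 N.
Then T_Q = 1.10228 × 22.8808 = 25.22 N.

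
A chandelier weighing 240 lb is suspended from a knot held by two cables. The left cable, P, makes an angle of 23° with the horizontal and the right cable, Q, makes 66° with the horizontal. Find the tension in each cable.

T_P = 97.63 lb, T_Q = 221.0 lb

ΣF_x = 0: −T_P·cos23° + T_Q·cos66° = 0 → T_Q = 2.26315·T_P.
ΣF_y = 0: T_P·sin23° + T_Q·sin66° = 240.
Substitute: T_P·(0.390731 + 2.26315·0.913545) = 240 → T_P = 97.6316 ≈ 97.63 lb.
Then T_Q = 2.26315 × 97.6316 = 221.0 lb.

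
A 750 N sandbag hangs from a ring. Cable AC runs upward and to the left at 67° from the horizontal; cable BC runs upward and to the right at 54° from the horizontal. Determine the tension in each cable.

T_AC = 514.3 N, T_BC = 341.9 N

ΣF_x = 0: −T_AC·cos67° + T_BC·cos54° = 0 → T_BC = 0.664752·T_AC.
ΣF_y = 0: T_AC·sin67° + T_BC·sin54° = 750.
Substitute: T_AC·(0.920505 + 0.664752·0.809017) = 750 → T_AC = 514.297 ≈ 514.3 N.
Then T_BC = 0.664752 × 514.297 = 341.9 N.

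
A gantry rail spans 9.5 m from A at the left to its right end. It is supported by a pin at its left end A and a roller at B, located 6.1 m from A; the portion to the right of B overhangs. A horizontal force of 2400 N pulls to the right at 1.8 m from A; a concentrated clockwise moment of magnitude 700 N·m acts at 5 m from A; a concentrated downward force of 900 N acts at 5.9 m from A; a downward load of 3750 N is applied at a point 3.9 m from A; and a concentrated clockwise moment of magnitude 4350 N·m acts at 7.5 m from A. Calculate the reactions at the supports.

Moments about A: B_y·6.1 − 700 − 900·5.9 − 3750·3.9 − 4350 = 0 → B_y = 24985/6.1 = 4095.9 ≈ 4096 N.
ΣF_y = 0: A_y + 4095.9 − 900 − 3750 = 0 → A_y = 554.1 N.
ΣF_x = 0: A_x + 2400 = 0 → A_x = -2400 N.

A_x = -2400 N, A_y = 554.1 N, B_y = 4096 N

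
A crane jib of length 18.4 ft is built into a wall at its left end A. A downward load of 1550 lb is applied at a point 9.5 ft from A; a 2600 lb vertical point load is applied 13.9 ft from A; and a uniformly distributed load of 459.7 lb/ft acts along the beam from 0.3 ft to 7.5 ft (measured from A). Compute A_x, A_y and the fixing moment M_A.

Resultant of the distributed load: 459.7 × 7.2 = 3309.84 lb at 3.9 ft from A.
ΣF_x = 0: A_x = 0.
ΣF_y = 0: A_y − 1550 − 2600 − 459.7·7.2 = 0 → A_y = 7460 lb.
ΣM about A: M_A − 1550·9.5 − 2600·13.9 − (459.7·7.2)·3.9 = 0 → M_A = 63770 lb·ft.

A_x = 0, A_y = 7460 lb, M_A = 63770 lb·ft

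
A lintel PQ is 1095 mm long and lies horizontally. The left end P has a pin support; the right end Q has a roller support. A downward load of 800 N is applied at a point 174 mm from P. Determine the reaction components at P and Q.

Moments about P: Q_y·1095 − 800·174 = 0 → Q_y = 139200/1095 = 127.123 ≈ 127.1 N.
ΣF_y = 0: P_y + 127.123 − 800 = 0 → P_y = 672.9 N.
ΣF_x = 0: no horizontal applied forces, so P_x = 0.

P_x = 0, P_y = 672.9 N, Q_y = 127.1 N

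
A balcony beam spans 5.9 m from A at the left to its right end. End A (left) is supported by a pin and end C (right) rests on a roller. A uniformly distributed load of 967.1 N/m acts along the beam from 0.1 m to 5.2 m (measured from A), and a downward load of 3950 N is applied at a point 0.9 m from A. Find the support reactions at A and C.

Resultant of the distributed load: 967.1 × 5.1 = 4932.21 N at 2.65 m from A.
ΣM about A: C_y·5.9 − (967.1·5.1)·2.65 − 3950·0.9 = 0 → C_y = 16625.3565/5.9 = 2817.86 ≈ 2818 N.
ΣF_y = 0: A_y + 2817.86 − 967.1·5.1 − 3950 = 0 → A_y = 6064 N.
ΣF_x = 0: no horizontal applied forces, so A_x = 0.

A_x = 0, A_y = 6064 N, C_y = 2818 N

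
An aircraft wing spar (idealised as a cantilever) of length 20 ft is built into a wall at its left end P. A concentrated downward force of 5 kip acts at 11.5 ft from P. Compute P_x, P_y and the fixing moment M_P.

ΣF_x = 0: P_x = 0.
ΣF_y = 0: P_y − 5 = 0 → P_y = 5.000 kip.
ΣM about P: M_P − 5·11.5 = 0 → M_P = 57.50 kip·ft.

P_x = 0, P_y = 5.000 kip, M_P = 57.50 kip·ft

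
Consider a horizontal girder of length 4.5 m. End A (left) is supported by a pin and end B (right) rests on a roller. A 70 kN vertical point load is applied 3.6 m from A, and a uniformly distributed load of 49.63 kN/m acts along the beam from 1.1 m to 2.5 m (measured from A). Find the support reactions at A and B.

Resultant of the distributed load: 49.63 × 1.4 = 69.482 kN at 1.8 m from A.
Moments about A: B_y·4.5 − 70·3.6 − (49.63·1.4)·1.8 = 0 → B_y = 377.0676/4.5 = 83.7928 ≈ 83.79 kN.
ΣF_y = 0: A_y + 83.7928 − 70 − 49.63·1.4 = 0 → A_y = 55.69 kN.
ΣF_x = 0: no horizontal applied forces, so A_x = 0.

A_x = 0, A_y = 55.69 kN, B_y = 83.79 kN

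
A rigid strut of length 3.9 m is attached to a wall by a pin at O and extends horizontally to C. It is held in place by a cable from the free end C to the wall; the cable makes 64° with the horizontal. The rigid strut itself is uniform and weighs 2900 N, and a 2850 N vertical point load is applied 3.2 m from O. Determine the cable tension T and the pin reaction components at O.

ΣM about O: T·sin64°·3.9 − 2900·1.95 − 2850·3.2 = 0 → T = 14775/(3.9·0.898794) = 4215.05 ≈ 4215 N.
ΣF_x = 0: O_x − T·cos64° = 0 → O_x = 4215.05 × 0.438371 = 1848 N.
ΣF_y = 0: O_y + T·sin64° − 2900 − 2850 = 0 → O_y = 5750 − 4215.05 × 0.898794 = 1962 N.

T = 4215 N, O_x = 1848 N, O_y = 1962 N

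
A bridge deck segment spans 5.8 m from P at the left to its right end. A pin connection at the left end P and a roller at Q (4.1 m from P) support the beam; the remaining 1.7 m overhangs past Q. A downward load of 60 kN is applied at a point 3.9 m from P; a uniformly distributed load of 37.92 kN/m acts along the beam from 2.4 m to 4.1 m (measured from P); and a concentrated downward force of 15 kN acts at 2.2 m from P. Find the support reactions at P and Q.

Resultant of the distributed load: 37.92 × 1.7 = 64.464 kN at 3.25 m from P.
ΣM about P: Q_y·4.1 − 60·3.9 − (37.92·1.7)·3.25 − 15·2.2 = 0 → Q_y = 476.508/4.1 = 116.221 ≈ 116.2 kN.
ΣF_y = 0: P_y + 116.221 − 60 − 37.92·1.7 − 15 = 0 → P_y = 23.24 kN.
ΣF_x = 0: no horizontal applied forces, so P_x = 0.

P_x = 0, P_y = 23.24 kN, Q_y = 116.2 kN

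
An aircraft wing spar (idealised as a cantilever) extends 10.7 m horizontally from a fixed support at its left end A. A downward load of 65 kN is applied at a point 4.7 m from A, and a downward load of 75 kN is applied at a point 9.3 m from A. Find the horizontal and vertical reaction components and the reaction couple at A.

ΣF_x = 0: A_x = 0.
ΣF_y = 0: A_y − 65 − 75 = 0 → A_y = 140.0 kN.
ΣM about A: M_A − 65·4.7 − 75·9.3 = 0 → M_A = 1003 kN·m.

A_x = 0, A_y = 140.0 kN, M_A = 1003 kN·m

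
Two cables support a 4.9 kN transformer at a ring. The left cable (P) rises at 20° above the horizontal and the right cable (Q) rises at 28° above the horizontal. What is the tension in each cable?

ΣF_x = 0: −T_P·cos20° + T_Q·cos28° = 0 → T_Q = 1.06427·T_P.
ΣF_y = 0: T_P·sin20° + T_Q·sin28° = 4.9.
Substitute: T_P·(0.34202 + 1.06427·0.469472) = 4.9 → T_P = 5.82179 ≈ 5.822 kN.
Then T_Q = 1.06427 × 5.82179 = 6.196 kN.

T_P = 5.822 kN, T_Q = 6.196 kN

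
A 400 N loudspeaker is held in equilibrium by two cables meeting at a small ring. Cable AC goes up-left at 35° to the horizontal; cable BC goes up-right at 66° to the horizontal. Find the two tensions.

T_AC = 165.7 N, T_BC = 333.8 N

ΣF_x = 0: −T_AC·cos35° + T_BC·cos66° = 0 → T_BC = 2.01396·T_AC.
ΣF_y = 0: T_AC·sin35° + T_BC·sin66° = 400.
Substitute: T_AC·(0.573576 + 2.01396·0.913545) = 400 → T_AC = 165.74 ≈ 165.7 N.
Then T_BC = 2.01396 × 165.74 = 333.8 N.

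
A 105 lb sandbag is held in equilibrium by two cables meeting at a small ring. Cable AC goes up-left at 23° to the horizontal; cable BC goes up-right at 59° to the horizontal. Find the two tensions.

ΣF_x = 0: −T_AC·cos23° + T_BC·cos59° = 0 → T_BC = 1.78726·T_AC.
ΣF_y = 0: T_AC·sin23° + T_BC·sin59° = 105.
Substitute: T_AC·(0.390731 + 1.78726·0.857167) = 105 → T_AC = 54.6104 ≈ 54.61 lb.
Then T_BC = 1.78726 × 54.6104 = 97.60 lb.

T_AC = 54.61 lb, T_BC = 97.60 lb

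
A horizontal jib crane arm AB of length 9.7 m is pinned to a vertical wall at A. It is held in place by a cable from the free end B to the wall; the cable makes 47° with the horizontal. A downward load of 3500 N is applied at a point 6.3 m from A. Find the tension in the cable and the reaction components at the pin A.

ΣM about A: T·sin47°·9.7 − 3500·6.3 = 0 → T = 22050/(9.7·0.731354) = 3108.2 ≈ 3108 N.
ΣF_x = 0: A_x − T·cos47° = 0 → A_x = 3108.2 × 0.681998 = 2120 N.
ΣF_y = 0: A_y + T·sin47° − 3500 = 0 → A_y = 3500 − 3108.2 × 0.731354 = 1227 N.

T = 3108 N, A_x = 2120 N, A_y = 1227 N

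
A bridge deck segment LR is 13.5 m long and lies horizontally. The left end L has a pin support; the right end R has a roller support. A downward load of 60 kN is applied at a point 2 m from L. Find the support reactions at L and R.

L_x = 0, L_y = 51.11 kN, R_y = 8.889 kN

Moments about L: R_y·13.5 − 60·2 = 0 → R_y = 120/13.5 = 8.88889 ≈ 8.889 kN.
ΣF_y = 0: L_y + 8.88889 − 60 = 0 → L_y = 51.11 kN.
ΣF_x = 0: no horizontal applied forces, so L_x = 0.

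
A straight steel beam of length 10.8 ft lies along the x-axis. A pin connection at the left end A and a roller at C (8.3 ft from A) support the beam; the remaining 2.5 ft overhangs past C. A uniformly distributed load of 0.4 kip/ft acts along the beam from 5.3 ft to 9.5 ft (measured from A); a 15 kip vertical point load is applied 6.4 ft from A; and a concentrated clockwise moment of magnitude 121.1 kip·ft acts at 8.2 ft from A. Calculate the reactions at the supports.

Resultant of the distributed load: 0.4 × 4.2 = 1.68 kip at 7.4 ft from A.
Taking moments about A: C_y·8.3 − (0.4·4.2)·7.4 − 15·6.4 − 121.1 = 0 → C_y = 229.532/8.3 = 27.6545 ≈ 27.65 kip.
ΣF_y = 0: A_y + 27.6545 − 0.4·4.2 − 15 = 0 → A_y = -10.97 kip.
ΣF_x = 0: no horizontal applied forces, so A_x = 0.

A_x = 0, A_y = -10.97 kip, C_y = 27.65 kip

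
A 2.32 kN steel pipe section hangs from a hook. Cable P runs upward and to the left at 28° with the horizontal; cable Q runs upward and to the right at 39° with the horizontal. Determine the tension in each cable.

T_P = 1.959 kN, T_Q = 2.225 kN

ΣF_x = 0: −T_P·cos28° + T_Q·cos39° = 0 → T_Q = 1.13614·T_P.
ΣF_y = 0: T_P·sin28° + T_Q·sin39° = 2.32.
Substitute: T_P·(0.469472 + 1.13614·0.62932) = 2.32 → T_P = 1.95869 ≈ 1.959 kN.
Then T_Q = 1.13614 × 1.95869 = 2.225 kN.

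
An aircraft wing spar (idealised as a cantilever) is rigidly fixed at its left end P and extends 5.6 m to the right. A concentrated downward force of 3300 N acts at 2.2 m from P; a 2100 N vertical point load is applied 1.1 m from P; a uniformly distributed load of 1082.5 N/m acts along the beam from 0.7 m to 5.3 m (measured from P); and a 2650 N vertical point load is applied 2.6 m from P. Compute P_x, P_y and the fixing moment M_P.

Resultant of the distributed load: 1082.5 × 4.6 = 4979.5 N at 3 m from P.
ΣF_x = 0: P_x = 0.
ΣF_y = 0: P_y − 3300 − 2100 − 1082.5·4.6 − 2650 = 0 → P_y = 13030 N.
ΣM about P: M_P − 3300·2.2 − 2100·1.1 − (1082.5·4.6)·3 − 2650·2.6 = 0 → M_P = 31400 N·m.

P_x = 0, P_y = 13030 N, M_P = 31400 N·m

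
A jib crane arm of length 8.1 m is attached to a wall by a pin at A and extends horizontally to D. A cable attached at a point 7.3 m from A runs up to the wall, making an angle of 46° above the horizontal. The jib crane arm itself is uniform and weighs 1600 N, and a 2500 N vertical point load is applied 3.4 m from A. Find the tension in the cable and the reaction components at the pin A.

ΣM about A: T·sin46°·7.3 − 1600·4.05 − 2500·3.4 = 0 → T = 14980/(7.3·0.71934) = 2852.69 ≈ 2853 N.
ΣF_x = 0: A_x − T·cos46° = 0 → A_x = 2852.69 × 0.694658 = 1982 N.
ΣF_y = 0: A_y + T·sin46° − 1600 − 2500 = 0 → A_y = 4100 − 2852.69 × 0.71934 = 2048 N.

T = 2853 N, A_x = 1982 N, A_y = 2048 N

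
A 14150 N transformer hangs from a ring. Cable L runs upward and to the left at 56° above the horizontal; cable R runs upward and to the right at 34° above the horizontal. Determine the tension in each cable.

T_L = 11730 N, T_R = 7913 N

ΣF_x = 0: −T_L·cos56° + T_R·cos34° = 0 → T_R = 0.674509·T_L.
ΣF_y = 0: T_L·sin56° + T_R·sin34° = 14150.
Substitute: T_L·(0.829038 + 0.674509·0.559193) = 14150 → T_L = 11730.9 ≈ 11730 N.
Then T_R = 0.674509 × 11730.9 = 7913 N.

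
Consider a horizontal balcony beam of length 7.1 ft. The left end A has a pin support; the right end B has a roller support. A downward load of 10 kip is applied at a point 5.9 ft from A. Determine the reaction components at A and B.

Moments about A: B_y·7.1 − 10·5.9 = 0 → B_y = 59/7.1 = 8.30986 ≈ 8.310 kip.
ΣF_y = 0: A_y + 8.30986 − 10 = 0 → A_y = 1.690 kip.
ΣF_x = 0: no horizontal applied forces, so A_x = 0.

A_x = 0, A_y = 1.690 kip, B_y = 8.310 kip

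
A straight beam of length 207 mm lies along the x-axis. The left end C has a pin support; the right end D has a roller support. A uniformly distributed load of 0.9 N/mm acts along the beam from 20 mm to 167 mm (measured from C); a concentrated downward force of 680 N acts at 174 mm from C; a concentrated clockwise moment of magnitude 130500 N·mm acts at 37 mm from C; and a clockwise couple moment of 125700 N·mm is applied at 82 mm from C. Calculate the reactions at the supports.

C_x = 0, C_y = -1057 N, D_y = 1869 N

Resultant of the distributed load: 0.9 × 147 = 132.3 N at 93.5 mm from C.
Taking moments about C: D_y·207 − (0.9·147)·93.5 − 680·174 − 130500 − 125700 = 0 → D_y = 386890.05/207 = 1869.03 ≈ 1869 N.
ΣF_y = 0: C_y + 1869.03 − 0.9·147 − 680 = 0 → C_y = -1057 N.
ΣF_x = 0: no horizontal applied forces, so C_x = 0.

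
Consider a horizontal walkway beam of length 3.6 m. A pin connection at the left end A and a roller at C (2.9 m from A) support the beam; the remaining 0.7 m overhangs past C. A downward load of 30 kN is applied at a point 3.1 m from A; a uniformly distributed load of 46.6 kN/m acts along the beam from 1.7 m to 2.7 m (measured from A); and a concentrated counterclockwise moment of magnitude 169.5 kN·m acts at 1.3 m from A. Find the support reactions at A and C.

A_x = 0, A_y = 67.63 kN, C_y = 8.972 kN

Resultant of the distributed load: 46.6 × 1 = 46.6 kN at 2.2 m from A.
Moments about A: C_y·2.9 − 30·3.1 − (46.6·1)·2.2 + 169.5 = 0 → C_y = 26.02/2.9 = 8.97241 ≈ 8.972 kN.
ΣF_y = 0: A_y + 8.97241 − 30 − 46.6·1 = 0 → A_y = 67.63 kN.
ΣF_x = 0: no horizontal applied forces, so A_x = 0.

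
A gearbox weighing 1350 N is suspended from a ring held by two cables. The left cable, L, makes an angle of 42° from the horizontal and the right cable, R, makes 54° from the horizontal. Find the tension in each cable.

T_L = 797.9 N, T_R = 1009 N

ΣF_x = 0: −T_L·cos42° + T_R·cos54° = 0 → T_R = 1.26431·T_L.
ΣF_y = 0: T_L·sin42° + T_R·sin54° = 1350.
Substitute: T_L·(0.669131 + 1.26431·0.809017) = 1350 → T_L = 797.882 ≈ 797.9 N.
Then T_R = 1.26431 × 797.882 = 1009 N.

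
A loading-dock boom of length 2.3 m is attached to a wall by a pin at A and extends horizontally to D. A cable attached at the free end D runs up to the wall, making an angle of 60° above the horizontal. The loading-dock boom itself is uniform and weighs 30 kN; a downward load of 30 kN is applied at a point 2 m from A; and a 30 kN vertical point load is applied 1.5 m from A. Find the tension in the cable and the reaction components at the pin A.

ΣM about A: T·sin60°·2.3 − 30·1.15 − 30·2 − 30·1.5 = 0 → T = 139.5/(2.3·0.866025) = 70.0351 ≈ 70.04 kN.
ΣF_x = 0: A_x − T·cos60° = 0 → A_x = 70.0351 × 0.5 = 35.02 kN.
ΣF_y = 0: A_y + T·sin60° − 30 − 30 − 30 = 0 → A_y = 90 − 70.0351 × 0.866025 = 29.35 kN.

T = 70.04 kN, A_x = 35.02 kN, A_y = 29.35 kN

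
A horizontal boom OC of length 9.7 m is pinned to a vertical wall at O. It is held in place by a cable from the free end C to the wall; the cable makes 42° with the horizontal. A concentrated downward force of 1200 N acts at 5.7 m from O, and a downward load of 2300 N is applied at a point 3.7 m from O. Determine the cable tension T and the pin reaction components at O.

T = 2365 N, O_x = 1758 N, O_y = 1918 N

ΣM about O: T·sin42°·9.7 − 1200·5.7 − 2300·3.7 = 0 → T = 15350/(9.7·0.669131) = 2364.97 ≈ 2365 N.
ΣF_x = 0: O_x − T·cos42° = 0 → O_x = 2364.97 × 0.743145 = 1758 N.
ΣF_y = 0: O_y + T·sin42° − 1200 − 2300 = 0 → O_y = 3500 − 2364.97 × 0.669131 = 1918 N.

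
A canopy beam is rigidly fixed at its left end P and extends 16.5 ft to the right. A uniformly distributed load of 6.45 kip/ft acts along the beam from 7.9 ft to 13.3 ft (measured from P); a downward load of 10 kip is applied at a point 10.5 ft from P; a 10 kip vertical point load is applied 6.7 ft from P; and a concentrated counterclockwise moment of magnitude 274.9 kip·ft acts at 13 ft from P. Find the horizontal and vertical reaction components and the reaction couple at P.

Resultant of the distributed load: 6.45 × 5.4 = 34.83 kip at 10.6 ft from P.
ΣF_x = 0: P_x = 0.
ΣF_y = 0: P_y − 6.45·5.4 − 10 − 10 = 0 → P_y = 54.83 kip.
ΣM about P: M_P − (6.45·5.4)·10.6 − 10·10.5 − 10·6.7 + 274.9 = 0 → M_P = 266.3 kip·ft.

P_x = 0, P_y = 54.83 kip, M_P = 266.3 kip·ft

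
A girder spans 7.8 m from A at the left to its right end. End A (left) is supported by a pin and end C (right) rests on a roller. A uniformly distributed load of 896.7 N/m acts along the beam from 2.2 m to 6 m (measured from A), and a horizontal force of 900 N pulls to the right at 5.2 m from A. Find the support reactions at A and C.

Resultant of the distributed load: 896.7 × 3.8 = 3407.46 N at 4.1 m from A.
Moments about A: C_y·7.8 − (896.7·3.8)·4.1 = 0 → C_y = 13970.586/7.8 = 1791.1 ≈ 1791 N.
ΣF_y = 0: A_y + 1791.1 − 896.7·3.8 = 0 → A_y = 1616 N.
ΣF_x = 0: A_x + 900 = 0 → A_x = -900.0 N.

A_x = -900.0 N, A_y = 1616 N, C_y = 1791 N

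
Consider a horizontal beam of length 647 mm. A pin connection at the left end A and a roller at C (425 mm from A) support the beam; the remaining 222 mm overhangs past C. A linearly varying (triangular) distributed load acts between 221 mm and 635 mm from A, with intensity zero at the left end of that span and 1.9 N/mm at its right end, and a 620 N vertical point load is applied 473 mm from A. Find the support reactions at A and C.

A_x = 0, A_y = -136.7 N, C_y = 1150 N

Resultant of the triangular load: ½ × 1.9 × 414 = 393.3 N, acting at 497 mm from A (one-third of the span from the peak).
ΣM about A: C_y·425 − (½·1.9·414)·497 − 620·473 = 0 → C_y = 488730.1/425 = 1149.95 ≈ 1150 N.
ΣF_y = 0: A_y + 1149.95 − ½·1.9·414 − 620 = 0 → A_y = -136.7 N.
ΣF_x = 0: no horizontal applied forces, so A_x = 0.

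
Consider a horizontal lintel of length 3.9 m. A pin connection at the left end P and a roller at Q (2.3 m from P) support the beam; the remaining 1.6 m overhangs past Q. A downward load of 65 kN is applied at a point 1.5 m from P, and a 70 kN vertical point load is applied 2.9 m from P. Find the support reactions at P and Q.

Taking moments about P: Q_y·2.3 − 65·1.5 − 70·2.9 = 0 → Q_y = 300.5/2.3 = 130.652 ≈ 130.7 kN.
ΣF_y = 0: P_y + 130.652 − 65 − 70 = 0 → P_y = 4.348 kN.
ΣF_x = 0: no horizontal applied forces, so P_x = 0.

P_x = 0, P_y = 4.348 kN, Q_y = 130.7 kN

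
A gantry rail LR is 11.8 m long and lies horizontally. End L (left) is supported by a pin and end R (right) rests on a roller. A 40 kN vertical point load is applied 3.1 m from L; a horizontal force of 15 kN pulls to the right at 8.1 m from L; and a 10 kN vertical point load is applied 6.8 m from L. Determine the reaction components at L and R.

L_x = -15.00 kN, L_y = 33.73 kN, R_y = 16.27 kN

ΣM about L: R_y·11.8 − 40·3.1 − 10·6.8 = 0 → R_y = 192/11.8 = 16.2712 ≈ 16.27 kN.
ΣF_y = 0: L_y + 16.2712 − 40 − 10 = 0 → L_y = 33.73 kN.
ΣF_x = 0: L_x + 15 = 0 → L_x = -15.00 kN.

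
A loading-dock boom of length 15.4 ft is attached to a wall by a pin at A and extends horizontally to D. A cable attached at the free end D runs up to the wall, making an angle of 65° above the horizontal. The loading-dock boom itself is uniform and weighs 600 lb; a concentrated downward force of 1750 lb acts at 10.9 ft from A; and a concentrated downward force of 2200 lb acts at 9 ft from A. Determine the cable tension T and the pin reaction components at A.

ΣM about A: T·sin65°·15.4 − 600·7.7 − 1750·10.9 − 2200·9 = 0 → T = 43495/(15.4·0.906308) = 3116.33 ≈ 3116 lb.
ΣF_x = 0: A_x − T·cos65° = 0 → A_x = 3116.33 × 0.422618 = 1317 lb.
ΣF_y = 0: A_y + T·sin65° − 600 − 1750 − 2200 = 0 → A_y = 4550 − 3116.33 × 0.906308 = 1726 lb.

T = 3116 lb, A_x = 1317 lb, A_y = 1726 lb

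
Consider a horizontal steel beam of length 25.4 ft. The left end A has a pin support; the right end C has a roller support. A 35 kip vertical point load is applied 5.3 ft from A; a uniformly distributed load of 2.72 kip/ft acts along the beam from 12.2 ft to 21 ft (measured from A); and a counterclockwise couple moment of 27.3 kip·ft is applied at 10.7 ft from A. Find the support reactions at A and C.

A_x = 0, A_y = 37.06 kip, C_y = 21.87 kip

Resultant of the distributed load: 2.72 × 8.8 = 23.936 kip at 16.6 ft from A.
ΣM about A: C_y·25.4 − 35·5.3 − (2.72·8.8)·16.6 + 27.3 = 0 → C_y = 555.5376/25.4 = 21.8716 ≈ 21.87 kip.
ΣF_y = 0: A_y + 21.8716 − 35 − 2.72·8.8 = 0 → A_y = 37.06 kip.
ΣF_x = 0: no horizontal applied forces, so A_x = 0.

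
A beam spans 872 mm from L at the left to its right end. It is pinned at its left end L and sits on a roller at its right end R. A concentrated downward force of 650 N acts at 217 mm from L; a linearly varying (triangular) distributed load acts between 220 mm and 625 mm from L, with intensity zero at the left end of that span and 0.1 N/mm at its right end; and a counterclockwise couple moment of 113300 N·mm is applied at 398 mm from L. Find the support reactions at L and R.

L_x = 0, L_y = 627.0 N, R_y = 43.20 N

Resultant of the triangular load: ½ × 0.1 × 405 = 20.25 N, acting at 490 mm from L (one-third of the span from the peak).
Moments about L: R_y·872 − 650·217 − (½·0.1·405)·490 + 113300 = 0 → R_y = 37672.5/872 = 43.2024 ≈ 43.20 N.
ΣF_y = 0: L_y + 43.2024 − 650 − ½·0.1·405 = 0 → L_y = 627.0 N.
ΣF_x = 0: no horizontal applied forces, so L_x = 0.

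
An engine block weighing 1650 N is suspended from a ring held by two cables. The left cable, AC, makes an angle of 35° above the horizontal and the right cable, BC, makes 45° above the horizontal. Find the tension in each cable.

T_AC = 1185 N, T_BC = 1372 N

ΣF_x = 0: −T_AC·cos35° + T_BC·cos45° = 0 → T_BC = 1.15846·T_AC.
ΣF_y = 0: T_AC·sin35° + T_BC·sin45° = 1650.
Substitute: T_AC·(0.573576 + 1.15846·0.707107) = 1650 → T_AC = 1184.72 ≈ 1185 N.
Then T_BC = 1.15846 × 1184.72 = 1372 N.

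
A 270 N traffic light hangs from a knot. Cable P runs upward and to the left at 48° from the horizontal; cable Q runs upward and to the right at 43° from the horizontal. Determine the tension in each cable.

T_P = 197.5 N, T_Q = 180.7 N

ΣF_x = 0: −T_P·cos48° + T_Q·cos43° = 0 → T_Q = 0.914921·T_P.
ΣF_y = 0: T_P·sin48° + T_Q·sin43° = 270.
Substitute: T_P·(0.743145 + 0.914921·0.681998) = 270 → T_P = 197.496 ≈ 197.5 N.
Then T_Q = 0.914921 × 197.496 = 180.7 N.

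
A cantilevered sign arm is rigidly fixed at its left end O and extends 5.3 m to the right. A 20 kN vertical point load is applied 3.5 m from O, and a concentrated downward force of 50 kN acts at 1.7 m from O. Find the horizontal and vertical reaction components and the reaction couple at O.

O_x = 0, O_y = 70.00 kN, M_O = 155.0 kN·m

ΣF_x = 0: O_x = 0.
ΣF_y = 0: O_y − 20 − 50 = 0 → O_y = 70.00 kN.
ΣM about O: M_O − 20·3.5 − 50·1.7 = 0 → M_O = 155.0 kN·m.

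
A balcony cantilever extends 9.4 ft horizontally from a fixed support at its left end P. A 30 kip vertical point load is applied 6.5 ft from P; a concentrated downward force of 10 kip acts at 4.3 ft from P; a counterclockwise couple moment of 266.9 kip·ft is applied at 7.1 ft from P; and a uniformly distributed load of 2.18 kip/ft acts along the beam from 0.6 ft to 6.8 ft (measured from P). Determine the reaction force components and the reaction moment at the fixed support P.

Resultant of the distributed load: 2.18 × 6.2 = 13.516 kip at 3.7 ft from P.
ΣF_x = 0: P_x = 0.
ΣF_y = 0: P_y − 30 − 10 − 2.18·6.2 = 0 → P_y = 53.52 kip.
ΣM about P: M_P − 30·6.5 − 10·4.3 + 266.9 − (2.18·6.2)·3.7 = 0 → M_P = 21.11 kip·ft.

P_x = 0, P_y = 53.52 kip, M_P = 21.11 kip·ft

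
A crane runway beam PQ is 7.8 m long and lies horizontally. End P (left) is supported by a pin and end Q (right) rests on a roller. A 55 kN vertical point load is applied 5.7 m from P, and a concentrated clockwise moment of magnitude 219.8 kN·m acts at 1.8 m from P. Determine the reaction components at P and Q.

P_x = 0, P_y = -13.37 kN, Q_y = 68.37 kN

Moments about P: Q_y·7.8 − 55·5.7 − 219.8 = 0 → Q_y = 533.3/7.8 = 68.3718 ≈ 68.37 kN.
ΣF_y = 0: P_y + 68.3718 − 55 = 0 → P_y = -13.37 kN.
ΣF_x = 0: no horizontal applied forces, so P_x = 0.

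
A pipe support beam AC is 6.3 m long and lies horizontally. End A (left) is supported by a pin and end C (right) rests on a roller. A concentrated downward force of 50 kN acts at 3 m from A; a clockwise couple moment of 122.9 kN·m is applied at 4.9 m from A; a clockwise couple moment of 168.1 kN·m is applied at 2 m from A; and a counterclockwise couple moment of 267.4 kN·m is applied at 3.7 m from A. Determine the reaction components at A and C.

Taking moments about A: C_y·6.3 − 50·3 − 122.9 − 168.1 + 267.4 = 0 → C_y = 173.6/6.3 = 27.5556 ≈ 27.56 kN.
ΣF_y = 0: A_y + 27.5556 − 50 = 0 → A_y = 22.44 kN.
ΣF_x = 0: no horizontal applied forces, so A_x = 0.

A_x = 0, A_y = 22.44 kN, C_y = 27.56 kN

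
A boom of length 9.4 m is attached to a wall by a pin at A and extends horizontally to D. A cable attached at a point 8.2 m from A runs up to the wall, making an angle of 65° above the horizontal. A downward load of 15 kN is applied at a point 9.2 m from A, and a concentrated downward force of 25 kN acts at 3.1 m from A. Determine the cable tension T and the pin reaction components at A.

ΣM about A: T·sin65°·8.2 − 15·9.2 − 25·3.1 = 0 → T = 215.5/(8.2·0.906308) = 28.9973 ≈ 29.00 kN.
ΣF_x = 0: A_x − T·cos65° = 0 → A_x = 28.9973 × 0.422618 = 12.25 kN.
ΣF_y = 0: A_y + T·sin65° − 15 − 25 = 0 → A_y = 40 − 28.9973 × 0.906308 = 13.72 kN.

T = 29.00 kN, A_x = 12.25 kN, A_y = 13.72 kN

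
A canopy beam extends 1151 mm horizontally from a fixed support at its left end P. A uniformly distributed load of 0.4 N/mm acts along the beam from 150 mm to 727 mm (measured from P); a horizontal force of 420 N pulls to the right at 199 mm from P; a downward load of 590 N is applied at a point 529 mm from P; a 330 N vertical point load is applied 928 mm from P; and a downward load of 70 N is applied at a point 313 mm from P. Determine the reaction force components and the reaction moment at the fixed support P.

P_x = -420.0 N, P_y = 1221 N, M_P = 741500 N·mm

Resultant of the distributed load: 0.4 × 577 = 230.8 N at 438.5 mm from P.
ΣF_x = 0: P_x + 420 = 0 → P_x = -420.0 N.
ΣF_y = 0: P_y − 0.4·577 − 590 − 330 − 70 = 0 → P_y = 1221 N.
ΣM about P: M_P − (0.4·577)·438.5 − 590·529 − 330·928 − 70·313 = 0 → M_P = 741500 N·mm.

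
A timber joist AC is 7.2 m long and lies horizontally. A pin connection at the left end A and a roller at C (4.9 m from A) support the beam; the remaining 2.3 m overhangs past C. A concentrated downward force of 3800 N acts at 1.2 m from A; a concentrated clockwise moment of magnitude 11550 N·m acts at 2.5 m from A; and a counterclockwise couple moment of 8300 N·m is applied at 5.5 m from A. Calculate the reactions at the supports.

ΣM about A: C_y·4.9 − 3800·1.2 − 11550 + 8300 = 0 → C_y = 7810/4.9 = 1593.88 ≈ 1594 N.
ΣF_y = 0: A_y + 1593.88 − 3800 = 0 → A_y = 2206 N.
ΣF_x = 0: no horizontal applied forces, so A_x = 0.

A_x = 0, A_y = 2206 N, C_y = 1594 N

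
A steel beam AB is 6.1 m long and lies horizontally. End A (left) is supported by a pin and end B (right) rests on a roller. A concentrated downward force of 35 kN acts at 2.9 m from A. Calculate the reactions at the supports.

A_x = 0, A_y = 18.36 kN, B_y = 16.64 kN

ΣM about A: B_y·6.1 − 35·2.9 = 0 → B_y = 101.5/6.1 = 16.6393 ≈ 16.64 kN.
ΣF_y = 0: A_y + 16.6393 − 35 = 0 → A_y = 18.36 kN.
ΣF_x = 0: no horizontal applied forces, so A_x = 0.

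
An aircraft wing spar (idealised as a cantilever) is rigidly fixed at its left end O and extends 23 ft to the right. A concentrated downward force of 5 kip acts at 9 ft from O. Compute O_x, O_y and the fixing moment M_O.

O_x = 0, O_y = 5.000 kip, M_O = 45.00 kip·ft

ΣF_x = 0: O_x = 0.
ΣF_y = 0: O_y − 5 = 0 → O_y = 5.000 kip.
ΣM about O: M_O − 5·9 = 0 → M_O = 45.00 kip·ft.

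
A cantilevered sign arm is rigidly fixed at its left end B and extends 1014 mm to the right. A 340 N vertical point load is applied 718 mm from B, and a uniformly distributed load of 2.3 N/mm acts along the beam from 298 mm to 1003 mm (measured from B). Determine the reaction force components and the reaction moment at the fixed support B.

Resultant of the distributed load: 2.3 × 705 = 1621.5 N at 650.5 mm from B.
ΣF_x = 0: B_x = 0.
ΣF_y = 0: B_y − 340 − 2.3·705 = 0 → B_y = 1961 N.
ΣM about B: M_B − 340·718 − (2.3·705)·650.5 = 0 → M_B = 1299000 N·mm.

B_x = 0, B_y = 1961 N, M_B = 1299000 N·mm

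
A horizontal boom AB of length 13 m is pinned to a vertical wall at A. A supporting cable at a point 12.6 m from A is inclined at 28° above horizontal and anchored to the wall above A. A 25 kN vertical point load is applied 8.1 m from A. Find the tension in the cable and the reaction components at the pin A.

ΣM about A: T·sin28°·12.6 − 25·8.1 = 0 → T = 202.5/(12.6·0.469472) = 34.233 ≈ 34.23 kN.
ΣF_x = 0: A_x − T·cos28° = 0 → A_x = 34.233 × 0.882948 = 30.23 kN.
ΣF_y = 0: A_y + T·sin28° − 25 = 0 → A_y = 25 − 34.233 × 0.469472 = 8.929 kN.

T = 34.23 kN, A_x = 30.23 kN, A_y = 8.929 kN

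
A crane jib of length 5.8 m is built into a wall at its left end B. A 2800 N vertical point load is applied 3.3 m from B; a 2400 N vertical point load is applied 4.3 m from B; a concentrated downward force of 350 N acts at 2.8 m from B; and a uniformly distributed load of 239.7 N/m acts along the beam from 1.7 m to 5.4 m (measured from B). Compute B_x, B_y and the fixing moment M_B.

Resultant of the distributed load: 239.7 × 3.7 = 886.89 N at 3.55 m from B.
ΣF_x = 0: B_x = 0.
ΣF_y = 0: B_y − 2800 − 2400 − 350 − 239.7·3.7 = 0 → B_y = 6437 N.
ΣM about B: M_B − 2800·3.3 − 2400·4.3 − 350·2.8 − (239.7·3.7)·3.55 = 0 → M_B = 23690 N·m.

B_x = 0, B_y = 6437 N, M_B = 23690 N·m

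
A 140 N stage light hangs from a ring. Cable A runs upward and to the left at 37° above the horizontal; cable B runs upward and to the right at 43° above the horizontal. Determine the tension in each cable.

T_A = 104.0 N, T_B = 113.5 N

ΣF_x = 0: −T_A·cos37° + T_B·cos43° = 0 → T_B = 1.092·T_A.
ΣF_y = 0: T_A·sin37° + T_B·sin43° = 140.
Substitute: T_A·(0.601815 + 1.092·0.681998) = 140 → T_A = 103.969 ≈ 104.0 N.
Then T_B = 1.092 × 103.969 = 113.5 N.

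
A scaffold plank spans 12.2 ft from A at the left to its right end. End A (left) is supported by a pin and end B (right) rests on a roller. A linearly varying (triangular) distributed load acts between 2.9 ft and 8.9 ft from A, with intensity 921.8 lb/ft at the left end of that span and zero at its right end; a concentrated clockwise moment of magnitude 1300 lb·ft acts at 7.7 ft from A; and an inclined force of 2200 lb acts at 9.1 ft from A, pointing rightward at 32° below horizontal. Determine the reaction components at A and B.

Resultant of the triangular load: ½ × 921.8 × 6 = 2765.4 lb, acting at 4.9 ft from A (one-third of the span from the peak).
Taking moments about A: B_y·12.2 − (½·921.8·6)·4.9 − 1300 − 2200·sin32°·9.1 = 0 → B_y = 25459.4/12.2 = 2086.84 ≈ 2087 lb.
ΣF_y = 0: A_y + 2086.84 − ½·921.8·6 − 2200·sin32° = 0 → A_y = 1844 lb.
ΣF_x = 0: A_x + 2200·cos32° = 0 → A_x = -1866 lb.

A_x = -1866 lb, A_y = 1844 lb, B_y = 2087 lb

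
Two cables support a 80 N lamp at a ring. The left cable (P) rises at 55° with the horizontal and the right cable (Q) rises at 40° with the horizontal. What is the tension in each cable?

ΣF_x = 0: −T_P·cos55° + T_Q·cos40° = 0 → T_Q = 0.748751·T_P.
ΣF_y = 0: T_P·sin55° + T_Q·sin40° = 80.
Substitute: T_P·(0.819152 + 0.748751·0.642788) = 80 → T_P = 61.5176 ≈ 61.52 N.
Then T_Q = 0.748751 × 61.5176 = 46.06 N.

T_P = 61.52 N, T_Q = 46.06 N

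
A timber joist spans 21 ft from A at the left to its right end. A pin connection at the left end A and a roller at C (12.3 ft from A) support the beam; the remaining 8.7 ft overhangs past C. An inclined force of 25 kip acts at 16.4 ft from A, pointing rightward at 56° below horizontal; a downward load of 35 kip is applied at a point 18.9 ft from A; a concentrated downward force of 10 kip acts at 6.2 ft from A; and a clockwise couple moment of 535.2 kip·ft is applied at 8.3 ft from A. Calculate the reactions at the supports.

A_x = -13.98 kip, A_y = -64.24 kip, C_y = 130.0 kip

Taking moments about A: C_y·12.3 − 25·sin56°·16.4 − 35·18.9 − 10·6.2 − 535.2 = 0 → C_y = 1598.61/12.3 = 129.968 ≈ 130.0 kip.
ΣF_y = 0: A_y + 129.968 − 25·sin56° − 35 − 10 = 0 → A_y = -64.24 kip.
ΣF_x = 0: A_x + 25·cos56° = 0 → A_x = -13.98 kip.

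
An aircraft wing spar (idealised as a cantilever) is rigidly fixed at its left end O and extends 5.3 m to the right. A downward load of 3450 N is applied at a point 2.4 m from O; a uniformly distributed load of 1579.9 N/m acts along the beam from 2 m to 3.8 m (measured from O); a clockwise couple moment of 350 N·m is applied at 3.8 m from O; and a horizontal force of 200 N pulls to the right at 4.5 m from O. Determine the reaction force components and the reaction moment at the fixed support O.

Resultant of the distributed load: 1579.9 × 1.8 = 2843.82 N at 2.9 m from O.
ΣF_x = 0: O_x + 200 = 0 → O_x = -200.0 N.
ΣF_y = 0: O_y − 3450 − 1579.9·1.8 = 0 → O_y = 6294 N.
ΣM about O: M_O − 3450·2.4 − (1579.9·1.8)·2.9 − 350 = 0 → M_O = 16880 N·m.

O_x = -200.0 N, O_y = 6294 N, M_O = 16880 N·m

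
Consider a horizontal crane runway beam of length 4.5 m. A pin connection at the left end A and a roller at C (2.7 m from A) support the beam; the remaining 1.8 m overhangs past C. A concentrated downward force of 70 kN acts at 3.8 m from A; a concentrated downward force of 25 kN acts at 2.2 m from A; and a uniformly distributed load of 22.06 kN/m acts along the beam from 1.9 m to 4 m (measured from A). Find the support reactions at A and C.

Resultant of the distributed load: 22.06 × 2.1 = 46.326 kN at 2.95 m from A.
Taking moments about A: C_y·2.7 − 70·3.8 − 25·2.2 − (22.06·2.1)·2.95 = 0 → C_y = 457.6617/2.7 = 169.504 ≈ 169.5 kN.
ΣF_y = 0: A_y + 169.504 − 70 − 25 − 22.06·2.1 = 0 → A_y = -28.18 kN.
ΣF_x = 0: no horizontal applied forces, so A_x = 0.

A_x = 0, A_y = -28.18 kN, C_y = 169.5 kN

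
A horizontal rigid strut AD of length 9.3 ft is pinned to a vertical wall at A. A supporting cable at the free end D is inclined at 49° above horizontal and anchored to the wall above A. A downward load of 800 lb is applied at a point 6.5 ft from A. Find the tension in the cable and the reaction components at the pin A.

ΣM about A: T·sin49°·9.3 − 800·6.5 = 0 → T = 5200/(9.3·0.75471) = 740.867 ≈ 740.9 lb.
ΣF_x = 0: A_x − T·cos49° = 0 → A_x = 740.867 × 0.656059 = 486.1 lb.
ΣF_y = 0: A_y + T·sin49° − 800 = 0 → A_y = 800 − 740.867 × 0.75471 = 240.9 lb.

T = 740.9 lb, A_x = 486.1 lb, A_y = 240.9 lb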